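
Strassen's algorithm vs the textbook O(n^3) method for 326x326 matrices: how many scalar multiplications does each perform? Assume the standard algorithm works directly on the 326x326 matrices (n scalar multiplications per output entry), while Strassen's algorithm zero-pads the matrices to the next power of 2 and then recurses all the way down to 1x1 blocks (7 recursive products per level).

Matrix multiplication for 326x326 matrices:

Strassen's algorithm requires power-of-2 dimensions. Pad 326x326 to 512x512 (next power of 2).

Standard algorithm: 326^3 = 34645976 multiplications
Strassen's algorithm: 7^(log2(512)) = 7^9 = 40353607 multiplications
Difference: 34645976 - 40353607 = -5707631 (Strassen uses MORE here due to padding overhead — for small or just-over-power-of-2 n, padding can outweigh the per-level savings)

Standard: 34645976 multiplications (326^3). Strassen: 40353607 multiplications (7^9, after padding to 512x512). Strassen reduces 8 recursive multiplications to 7 at each level.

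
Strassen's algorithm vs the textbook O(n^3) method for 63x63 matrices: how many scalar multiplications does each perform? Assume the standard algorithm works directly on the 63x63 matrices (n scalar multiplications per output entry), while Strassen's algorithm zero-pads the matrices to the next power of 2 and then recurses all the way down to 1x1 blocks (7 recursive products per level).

Matrix multiplication for 63x63 matrices:

Strassen's algorithm requires power-of-2 dimensions. Pad 63x63 to 64x64 (next power of 2).

Standard algorithm: 63^3 = 250047 multiplications
Strassen's algorithm: 7^(log2(64)) = 7^6 = 117649 multiplications
Savings: 250047 - 117649 = 132398 multiplications

Standard: 250047 multiplications (63^3). Strassen: 117649 multiplications (7^6, after padding to 64x64). Strassen reduces 8 recursive multiplications to 7 at each level.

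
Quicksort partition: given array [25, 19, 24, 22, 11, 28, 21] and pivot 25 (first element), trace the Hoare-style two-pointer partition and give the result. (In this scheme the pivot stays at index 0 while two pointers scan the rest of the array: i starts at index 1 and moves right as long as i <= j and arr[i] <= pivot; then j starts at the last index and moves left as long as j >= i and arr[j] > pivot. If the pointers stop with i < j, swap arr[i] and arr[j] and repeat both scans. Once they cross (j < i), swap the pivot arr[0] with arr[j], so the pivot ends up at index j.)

Hoare-style two-pointer partition with pivot = 25:

Initial array: [25, 19, 24, 22, 11, 28, 21]

Pointers start at i = 1, j = 6.
i stops at index 5 (arr[5]=28 > 25), j stops at index 6 (arr[6]=21 <= 25): swap arr[5] and arr[6], array becomes [25, 19, 24, 22, 11, 21, 28]
i ends at 6, j ends at 5: the pointers have crossed (j < i), so scanning stops.

Swap pivot arr[0] with arr[5] to place pivot at position 5: [21, 19, 24, 22, 11, 25, 28]
Pivot position: 5

After partitioning with pivot 25, the array becomes [21, 19, 24, 22, 11, 25, 28]. The pivot is placed at index 5. All elements to the left of the pivot are <= 25, and all elements to the right are > 25.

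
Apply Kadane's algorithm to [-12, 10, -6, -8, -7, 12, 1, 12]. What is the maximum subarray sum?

Using Kadane's algorithm on [-12, 10, -6, -8, -7, 12, 1, 12]:

Scanning through the array:
Position 1 (value 10): max_ending_here = 10, max_so_far = 10
Position 2 (value -6): max_ending_here = 4, max_so_far = 10
Position 3 (value -8): max_ending_here = -4, max_so_far = 10
Position 4 (value -7): max_ending_here = -7, max_so_far = 10
Position 5 (value 12): max_ending_here = 12, max_so_far = 12
Position 6 (value 1): max_ending_here = 13, max_so_far = 13
Position 7 (value 12): max_ending_here = 25, max_so_far = 25

Maximum subarray: [12, 1, 12]
Maximum sum: 25

The maximum subarray is [12, 1, 12] with sum 25. This subarray runs from index 5 to index 7.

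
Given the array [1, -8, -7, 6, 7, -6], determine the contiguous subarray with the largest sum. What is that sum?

Using Kadane's algorithm on [1, -8, -7, 6, 7, -6]:

Scanning through the array:
Position 1 (value -8): max_ending_here = -7, max_so_far = 1
Position 2 (value -7): max_ending_here = -7, max_so_far = 1
Position 3 (value 6): max_ending_here = 6, max_so_far = 6
Position 4 (value 7): max_ending_here = 13, max_so_far = 13
Position 5 (value -6): max_ending_here = 7, max_so_far = 13

Maximum subarray: [6, 7]
Maximum sum: 13

The maximum subarray is [6, 7] with sum 13. This subarray runs from index 3 to index 4.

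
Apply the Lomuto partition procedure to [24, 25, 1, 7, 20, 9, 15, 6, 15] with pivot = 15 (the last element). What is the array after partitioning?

Lomuto partition with pivot = 15:

Initial array: [24, 25, 1, 7, 20, 9, 15, 6, 15]

arr[0]=24 > 15: no swap
arr[1]=25 > 15: no swap
arr[2]=1 <= 15: swap with position 0, array becomes [1, 25, 24, 7, 20, 9, 15, 6, 15]
arr[3]=7 <= 15: swap with position 1, array becomes [1, 7, 24, 25, 20, 9, 15, 6, 15]
arr[4]=20 > 15: no swap
arr[5]=9 <= 15: swap with position 2, array becomes [1, 7, 9, 25, 20, 24, 15, 6, 15]
arr[6]=15 <= 15: swap with position 3, array becomes [1, 7, 9, 15, 20, 24, 25, 6, 15]
arr[7]=6 <= 15: swap with position 4, array becomes [1, 7, 9, 15, 6, 24, 25, 20, 15]

Place pivot at position 5: [1, 7, 9, 15, 6, 15, 25, 20, 24]
Pivot position: 5

After partitioning with pivot 15, the array becomes [1, 7, 9, 15, 6, 15, 25, 20, 24]. The pivot is placed at index 5. All elements to the left of the pivot are <= 15, and all elements to the right are > 15.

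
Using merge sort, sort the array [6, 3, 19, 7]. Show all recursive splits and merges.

Merge sort trace:

Split: [6, 3, 19, 7] -> [6, 3] and [19, 7]
  Split: [6, 3] -> [6] and [3]
  Merge: [6] + [3] -> [3, 6]
  Split: [19, 7] -> [19] and [7]
  Merge: [19] + [7] -> [7, 19]
Merge: [3, 6] + [7, 19] -> [3, 6, 7, 19]

Final sorted array: [3, 6, 7, 19]

The merge sort proceeds by recursively splitting the array and merging sorted halves.
After all merges, the sorted array is [3, 6, 7, 19].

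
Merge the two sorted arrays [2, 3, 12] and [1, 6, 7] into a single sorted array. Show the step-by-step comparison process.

Merging process:

Compare 2 vs 1: take 1 from right. Merged: [1]
Compare 2 vs 6: take 2 from left. Merged: [1, 2]
Compare 3 vs 6: take 3 from left. Merged: [1, 2, 3]
Compare 12 vs 6: take 6 from right. Merged: [1, 2, 3, 6]
Compare 12 vs 7: take 7 from right. Merged: [1, 2, 3, 6, 7]
Append remaining from left: [12]. Merged: [1, 2, 3, 6, 7, 12]

Final merged array: [1, 2, 3, 6, 7, 12]
Total comparisons: 5

The merged array is [1, 2, 3, 6, 7, 12], requiring 5 comparisons. The merge step runs in O(n) time where n is the total number of elements.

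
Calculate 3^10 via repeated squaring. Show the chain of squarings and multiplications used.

Computing 3^10 by squaring (build up from 3^1; each line after the first costs one multiplication):

3^1 = 3
3^2 = (3^1)^2 = 3^2 = 9
3^4 = (3^2)^2 = 9^2 = 81
3^5 = 3 * 3^4 = 3 * 81 = 243
3^10 = (3^5)^2 = 243^2 = 59049

Result: 59049
Multiplications needed: 4 (4 lines after 3^1)

3^10 = 59049. Using exponentiation by squaring, this requires 4 multiplications. The key idea: if the exponent is even, square the half-power; if odd, multiply by the base once.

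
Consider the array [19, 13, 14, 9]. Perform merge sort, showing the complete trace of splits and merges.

Merge sort trace:

Split: [19, 13, 14, 9] -> [19, 13] and [14, 9]
  Split: [19, 13] -> [19] and [13]
  Merge: [19] + [13] -> [13, 19]
  Split: [14, 9] -> [14] and [9]
  Merge: [14] + [9] -> [9, 14]
Merge: [13, 19] + [9, 14] -> [9, 13, 14, 19]

Final sorted array: [9, 13, 14, 19]

The merge sort proceeds by recursively splitting the array and merging sorted halves.
After all merges, the sorted array is [9, 13, 14, 19].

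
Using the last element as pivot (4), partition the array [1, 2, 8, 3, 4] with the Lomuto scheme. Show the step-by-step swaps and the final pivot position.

Lomuto partition with pivot = 4:

Initial array: [1, 2, 8, 3, 4]

arr[0]=1 <= 4: swap with position 0, array becomes [1, 2, 8, 3, 4]
arr[1]=2 <= 4: swap with position 1, array becomes [1, 2, 8, 3, 4]
arr[2]=8 > 4: no swap
arr[3]=3 <= 4: swap with position 2, array becomes [1, 2, 3, 8, 4]

Place pivot at position 3: [1, 2, 3, 4, 8]
Pivot position: 3

After partitioning with pivot 4, the array becomes [1, 2, 3, 4, 8]. The pivot is placed at index 3. All elements to the left of the pivot are <= 4, and all elements to the right are > 4.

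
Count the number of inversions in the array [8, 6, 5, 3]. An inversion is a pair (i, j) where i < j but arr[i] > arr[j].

Finding inversions in [8, 6, 5, 3]:

(0, 1): arr[0]=8 > arr[1]=6
(0, 2): arr[0]=8 > arr[2]=5
(0, 3): arr[0]=8 > arr[3]=3
(1, 2): arr[1]=6 > arr[2]=5
(1, 3): arr[1]=6 > arr[3]=3
(2, 3): arr[2]=5 > arr[3]=3

Total inversions: 6

The array has 6 inversion(s): (0,1), (0,2), (0,3), (1,2), (1,3), (2,3). Each pair (i,j) satisfies i < j and arr[i] > arr[j].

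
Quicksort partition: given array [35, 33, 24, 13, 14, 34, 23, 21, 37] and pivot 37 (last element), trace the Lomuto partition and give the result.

Lomuto partition with pivot = 37:

Initial array: [35, 33, 24, 13, 14, 34, 23, 21, 37]

arr[0]=35 <= 37: swap with position 0, array becomes [35, 33, 24, 13, 14, 34, 23, 21, 37]
arr[1]=33 <= 37: swap with position 1, array becomes [35, 33, 24, 13, 14, 34, 23, 21, 37]
arr[2]=24 <= 37: swap with position 2, array becomes [35, 33, 24, 13, 14, 34, 23, 21, 37]
arr[3]=13 <= 37: swap with position 3, array becomes [35, 33, 24, 13, 14, 34, 23, 21, 37]
arr[4]=14 <= 37: swap with position 4, array becomes [35, 33, 24, 13, 14, 34, 23, 21, 37]
arr[5]=34 <= 37: swap with position 5, array becomes [35, 33, 24, 13, 14, 34, 23, 21, 37]
arr[6]=23 <= 37: swap with position 6, array becomes [35, 33, 24, 13, 14, 34, 23, 21, 37]
arr[7]=21 <= 37: swap with position 7, array becomes [35, 33, 24, 13, 14, 34, 23, 21, 37]

Place pivot at position 8: [35, 33, 24, 13, 14, 34, 23, 21, 37]
Pivot position: 8

After partitioning with pivot 37, the array becomes [35, 33, 24, 13, 14, 34, 23, 21, 37]. The pivot is placed at index 8. All elements to the left of the pivot are <= 37, and all elements to the right are > 37.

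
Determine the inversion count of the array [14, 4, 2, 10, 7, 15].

Finding inversions in [14, 4, 2, 10, 7, 15]:

(0, 1): arr[0]=14 > arr[1]=4
(0, 2): arr[0]=14 > arr[2]=2
(0, 3): arr[0]=14 > arr[3]=10
(0, 4): arr[0]=14 > arr[4]=7
(1, 2): arr[1]=4 > arr[2]=2
(3, 4): arr[3]=10 > arr[4]=7

Total inversions: 6

The array has 6 inversion(s): (0,1), (0,2), (0,3), (0,4), (1,2), (3,4). Each pair (i,j) satisfies i < j and arr[i] > arr[j].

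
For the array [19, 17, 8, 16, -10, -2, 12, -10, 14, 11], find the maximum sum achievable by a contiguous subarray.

Using Kadane's algorithm on [19, 17, 8, 16, -10, -2, 12, -10, 14, 11]:

Scanning through the array:
Position 1 (value 17): max_ending_here = 36, max_so_far = 36
Position 2 (value 8): max_ending_here = 44, max_so_far = 44
Position 3 (value 16): max_ending_here = 60, max_so_far = 60
Position 4 (value -10): max_ending_here = 50, max_so_far = 60
Position 5 (value -2): max_ending_here = 48, max_so_far = 60
Position 6 (value 12): max_ending_here = 60, max_so_far = 60
Position 7 (value -10): max_ending_here = 50, max_so_far = 60
Position 8 (value 14): max_ending_here = 64, max_so_far = 64
Position 9 (value 11): max_ending_here = 75, max_so_far = 75

Maximum subarray: [19, 17, 8, 16, -10, -2, 12, -10, 14, 11]
Maximum sum: 75

The maximum subarray is [19, 17, 8, 16, -10, -2, 12, -10, 14, 11] with sum 75. This subarray runs from index 0 to index 9.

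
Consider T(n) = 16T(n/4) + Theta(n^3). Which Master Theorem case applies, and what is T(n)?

Master Theorem for T(n) = 16T(n/4) + O(n^3):

a = 16, b = 4, c = 3
log_b(a) = log_4(16) = 2.0000

Case 3: c = 3 > log_4(16) = 2.0000
T(n) = O(n^3) = O(n^3)

For T(n) = 16T(n/4) + O(n^3): log_4(16) = 2.0000. This is Case 3 of the Master Theorem (c > log_b(a), work dominated by root), giving O(n^3).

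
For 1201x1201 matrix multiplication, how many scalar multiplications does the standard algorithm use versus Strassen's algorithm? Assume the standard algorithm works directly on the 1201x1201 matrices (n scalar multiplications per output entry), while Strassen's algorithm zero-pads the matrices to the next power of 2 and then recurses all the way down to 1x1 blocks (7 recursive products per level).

Matrix multiplication for 1201x1201 matrices:

Strassen's algorithm requires power-of-2 dimensions. Pad 1201x1201 to 2048x2048 (next power of 2).

Standard algorithm: 1201^3 = 1732323601 multiplications
Strassen's algorithm: 7^(log2(2048)) = 7^11 = 1977326743 multiplications
Difference: 1732323601 - 1977326743 = -245003142 (Strassen uses MORE here due to padding overhead — for small or just-over-power-of-2 n, padding can outweigh the per-level savings)

Standard: 1732323601 multiplications (1201^3). Strassen: 1977326743 multiplications (7^11, after padding to 2048x2048). Strassen reduces 8 recursive multiplications to 7 at each level.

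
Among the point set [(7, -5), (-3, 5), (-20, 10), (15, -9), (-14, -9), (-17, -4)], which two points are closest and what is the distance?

Computing all pairwise distances among 6 points:

d((7, -5), (-3, 5)) = 14.1421
d((7, -5), (-20, 10)) = 30.8869
d((7, -5), (15, -9)) = 8.9443
d((7, -5), (-14, -9)) = 21.3776
d((7, -5), (-17, -4)) = 24.0208
d((-3, 5), (-20, 10)) = 17.72
d((-3, 5), (15, -9)) = 22.8035
d((-3, 5), (-14, -9)) = 17.8045
d((-3, 5), (-17, -4)) = 16.6433
d((-20, 10), (15, -9)) = 39.8246
d((-20, 10), (-14, -9)) = 19.9249
d((-20, 10), (-17, -4)) = 14.3178
d((15, -9), (-14, -9)) = 29.0
d((15, -9), (-17, -4)) = 32.3883
d((-14, -9), (-17, -4)) = 5.831 <-- minimum

Closest pair: (-14, -9) and (-17, -4) with distance 5.831

The closest pair is (-14, -9) and (-17, -4) with Euclidean distance 5.831. For 6 points, brute-force pairwise comparison is shown above. For large n, the divide-and-conquer algorithm (sort by x, recurse on halves, check the dividing strip) achieves O(n log n).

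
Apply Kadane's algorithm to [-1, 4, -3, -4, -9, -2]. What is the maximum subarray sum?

Using Kadane's algorithm on [-1, 4, -3, -4, -9, -2]:

Scanning through the array:
Position 1 (value 4): max_ending_here = 4, max_so_far = 4
Position 2 (value -3): max_ending_here = 1, max_so_far = 4
Position 3 (value -4): max_ending_here = -3, max_so_far = 4
Position 4 (value -9): max_ending_here = -9, max_so_far = 4
Position 5 (value -2): max_ending_here = -2, max_so_far = 4

Maximum subarray: [4]
Maximum sum: 4

The maximum subarray is [4] with sum 4. This subarray runs from index 1 to index 1.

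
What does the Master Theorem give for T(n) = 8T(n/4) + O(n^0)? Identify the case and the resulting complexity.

Master Theorem for T(n) = 8T(n/4) + O(n^0):

a = 8, b = 4, c = 0
log_b(a) = log_4(8) = 1.5000

Case 1: c = 0 < log_4(8) = 1.5000
T(n) = O(n^(log_4 8))

For T(n) = 8T(n/4) + O(n^0): log_4(8) = 1.5000. This is Case 1 of the Master Theorem (c < log_b(a), work dominated by leaves), giving O(n^(log_4 8)).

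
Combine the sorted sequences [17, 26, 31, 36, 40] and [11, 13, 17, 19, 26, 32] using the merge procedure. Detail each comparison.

Merging process:

Compare 17 vs 11: take 11 from right. Merged: [11]
Compare 17 vs 13: take 13 from right. Merged: [11, 13]
Compare 17 vs 17: take 17 from left. Merged: [11, 13, 17]
Compare 26 vs 17: take 17 from right. Merged: [11, 13, 17, 17]
Compare 26 vs 19: take 19 from right. Merged: [11, 13, 17, 17, 19]
Compare 26 vs 26: take 26 from left. Merged: [11, 13, 17, 17, 19, 26]
Compare 31 vs 26: take 26 from right. Merged: [11, 13, 17, 17, 19, 26, 26]
Compare 31 vs 32: take 31 from left. Merged: [11, 13, 17, 17, 19, 26, 26, 31]
Compare 36 vs 32: take 32 from right. Merged: [11, 13, 17, 17, 19, 26, 26, 31, 32]
Append remaining from left: [36, 40]. Merged: [11, 13, 17, 17, 19, 26, 26, 31, 32, 36, 40]

Final merged array: [11, 13, 17, 17, 19, 26, 26, 31, 32, 36, 40]
Total comparisons: 9

The merged array is [11, 13, 17, 17, 19, 26, 26, 31, 32, 36, 40], requiring 9 comparisons. The merge step runs in O(n) time where n is the total number of elements.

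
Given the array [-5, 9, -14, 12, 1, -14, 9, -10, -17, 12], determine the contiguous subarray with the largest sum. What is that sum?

Using Kadane's algorithm on [-5, 9, -14, 12, 1, -14, 9, -10, -17, 12]:

Scanning through the array:
Position 1 (value 9): max_ending_here = 9, max_so_far = 9
Position 2 (value -14): max_ending_here = -5, max_so_far = 9
Position 3 (value 12): max_ending_here = 12, max_so_far = 12
Position 4 (value 1): max_ending_here = 13, max_so_far = 13
Position 5 (value -14): max_ending_here = -1, max_so_far = 13
Position 6 (value 9): max_ending_here = 9, max_so_far = 13
Position 7 (value -10): max_ending_here = -1, max_so_far = 13
Position 8 (value -17): max_ending_here = -17, max_so_far = 13
Position 9 (value 12): max_ending_here = 12, max_so_far = 13

Maximum subarray: [12, 1]
Maximum sum: 13

The maximum subarray is [12, 1] with sum 13. This subarray runs from index 3 to index 4.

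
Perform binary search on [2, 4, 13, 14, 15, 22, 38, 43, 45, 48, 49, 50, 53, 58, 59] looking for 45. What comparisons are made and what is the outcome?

Binary search for 45 in [2, 4, 13, 14, 15, 22, 38, 43, 45, 48, 49, 50, 53, 58, 59]:

lo=0, hi=14, mid=7, arr[mid]=43 -> 43 < 45, search right half
lo=8, hi=14, mid=11, arr[mid]=50 -> 50 > 45, search left half
lo=8, hi=10, mid=9, arr[mid]=48 -> 48 > 45, search left half
lo=8, hi=8, mid=8, arr[mid]=45 -> Found target at index 8!

Binary search finds 45 at index 8 after 4 comparisons. The search repeatedly halves the search space by comparing with the middle element.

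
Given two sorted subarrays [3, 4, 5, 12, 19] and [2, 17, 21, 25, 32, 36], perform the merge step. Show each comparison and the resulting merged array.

Merging process:

Compare 3 vs 2: take 2 from right. Merged: [2]
Compare 3 vs 17: take 3 from left. Merged: [2, 3]
Compare 4 vs 17: take 4 from left. Merged: [2, 3, 4]
Compare 5 vs 17: take 5 from left. Merged: [2, 3, 4, 5]
Compare 12 vs 17: take 12 from left. Merged: [2, 3, 4, 5, 12]
Compare 19 vs 17: take 17 from right. Merged: [2, 3, 4, 5, 12, 17]
Compare 19 vs 21: take 19 from left. Merged: [2, 3, 4, 5, 12, 17, 19]
Append remaining from right: [21, 25, 32, 36]. Merged: [2, 3, 4, 5, 12, 17, 19, 21, 25, 32, 36]

Final merged array: [2, 3, 4, 5, 12, 17, 19, 21, 25, 32, 36]
Total comparisons: 7

The merged array is [2, 3, 4, 5, 12, 17, 19, 21, 25, 32, 36], requiring 7 comparisons. The merge step runs in O(n) time where n is the total number of elements.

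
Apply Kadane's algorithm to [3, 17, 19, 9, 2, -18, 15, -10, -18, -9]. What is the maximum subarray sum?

Using Kadane's algorithm on [3, 17, 19, 9, 2, -18, 15, -10, -18, -9]:

Scanning through the array:
Position 1 (value 17): max_ending_here = 20, max_so_far = 20
Position 2 (value 19): max_ending_here = 39, max_so_far = 39
Position 3 (value 9): max_ending_here = 48, max_so_far = 48
Position 4 (value 2): max_ending_here = 50, max_so_far = 50
Position 5 (value -18): max_ending_here = 32, max_so_far = 50
Position 6 (value 15): max_ending_here = 47, max_so_far = 50
Position 7 (value -10): max_ending_here = 37, max_so_far = 50
Position 8 (value -18): max_ending_here = 19, max_so_far = 50
Position 9 (value -9): max_ending_here = 10, max_so_far = 50

Maximum subarray: [3, 17, 19, 9, 2]
Maximum sum: 50

The maximum subarray is [3, 17, 19, 9, 2] with sum 50. This subarray runs from index 0 to index 4.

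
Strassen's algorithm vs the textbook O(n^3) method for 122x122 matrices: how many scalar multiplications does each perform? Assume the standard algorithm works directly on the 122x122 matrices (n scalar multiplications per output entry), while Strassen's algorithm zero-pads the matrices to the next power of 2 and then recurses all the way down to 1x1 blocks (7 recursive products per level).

Matrix multiplication for 122x122 matrices:

Strassen's algorithm requires power-of-2 dimensions. Pad 122x122 to 128x128 (next power of 2).

Standard algorithm: 122^3 = 1815848 multiplications
Strassen's algorithm: 7^(log2(128)) = 7^7 = 823543 multiplications
Savings: 1815848 - 823543 = 992305 multiplications

Standard: 1815848 multiplications (122^3). Strassen: 823543 multiplications (7^7, after padding to 128x128). Strassen reduces 8 recursive multiplications to 7 at each level.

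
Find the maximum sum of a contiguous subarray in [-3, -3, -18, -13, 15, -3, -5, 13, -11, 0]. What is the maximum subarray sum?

Using Kadane's algorithm on [-3, -3, -18, -13, 15, -3, -5, 13, -11, 0]:

Scanning through the array:
Position 1 (value -3): max_ending_here = -3, max_so_far = -3
Position 2 (value -18): max_ending_here = -18, max_so_far = -3
Position 3 (value -13): max_ending_here = -13, max_so_far = -3
Position 4 (value 15): max_ending_here = 15, max_so_far = 15
Position 5 (value -3): max_ending_here = 12, max_so_far = 15
Position 6 (value -5): max_ending_here = 7, max_so_far = 15
Position 7 (value 13): max_ending_here = 20, max_so_far = 20
Position 8 (value -11): max_ending_here = 9, max_so_far = 20
Position 9 (value 0): max_ending_here = 9, max_so_far = 20

Maximum subarray: [15, -3, -5, 13]
Maximum sum: 20

The maximum subarray is [15, -3, -5, 13] with sum 20. This subarray runs from index 4 to index 7.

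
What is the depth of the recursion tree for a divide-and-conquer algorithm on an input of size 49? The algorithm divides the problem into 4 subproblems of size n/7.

For divide and conquer with division factor 7:

Problem sizes at each level:
Level 0: 49
Level 1: 7
Level 2: 1

The root is level 0 and the size-1 base case is level 2 (the tree spans levels 0 through 2, i.e. 3 levels counting the root), so the depth is the number of divisions: log_7(49) = 2

The recursion tree depth is log_7(49) = 2. At each level, the problem size is divided by 7, so it takes 2 divisions to reduce to a base case of size 1. The algorithm makes 4 recursive calls at each level.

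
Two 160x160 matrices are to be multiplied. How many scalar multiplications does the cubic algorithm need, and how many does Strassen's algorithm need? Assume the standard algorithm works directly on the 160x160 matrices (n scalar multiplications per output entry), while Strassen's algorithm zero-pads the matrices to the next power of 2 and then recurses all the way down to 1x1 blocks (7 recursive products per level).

Matrix multiplication for 160x160 matrices:

Strassen's algorithm requires power-of-2 dimensions. Pad 160x160 to 256x256 (next power of 2).

Standard algorithm: 160^3 = 4096000 multiplications
Strassen's algorithm: 7^(log2(256)) = 7^8 = 5764801 multiplications
Difference: 4096000 - 5764801 = -1668801 (Strassen uses MORE here due to padding overhead — for small or just-over-power-of-2 n, padding can outweigh the per-level savings)

Standard: 4096000 multiplications (160^3). Strassen: 5764801 multiplications (7^8, after padding to 256x256). Strassen reduces 8 recursive multiplications to 7 at each level.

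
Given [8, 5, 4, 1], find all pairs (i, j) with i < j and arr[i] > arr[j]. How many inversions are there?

Finding inversions in [8, 5, 4, 1]:

(0, 1): arr[0]=8 > arr[1]=5
(0, 2): arr[0]=8 > arr[2]=4
(0, 3): arr[0]=8 > arr[3]=1
(1, 2): arr[1]=5 > arr[2]=4
(1, 3): arr[1]=5 > arr[3]=1
(2, 3): arr[2]=4 > arr[3]=1

Total inversions: 6

The array has 6 inversion(s): (0,1), (0,2), (0,3), (1,2), (1,3), (2,3). Each pair (i,j) satisfies i < j and arr[i] > arr[j].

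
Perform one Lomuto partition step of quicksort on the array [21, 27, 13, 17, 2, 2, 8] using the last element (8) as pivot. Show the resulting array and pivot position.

Lomuto partition with pivot = 8:

Initial array: [21, 27, 13, 17, 2, 2, 8]

arr[0]=21 > 8: no swap
arr[1]=27 > 8: no swap
arr[2]=13 > 8: no swap
arr[3]=17 > 8: no swap
arr[4]=2 <= 8: swap with position 0, array becomes [2, 27, 13, 17, 21, 2, 8]
arr[5]=2 <= 8: swap with position 1, array becomes [2, 2, 13, 17, 21, 27, 8]

Place pivot at position 2: [2, 2, 8, 17, 21, 27, 13]
Pivot position: 2

After partitioning with pivot 8, the array becomes [2, 2, 8, 17, 21, 27, 13]. The pivot is placed at index 2. All elements to the left of the pivot are <= 8, and all elements to the right are > 8.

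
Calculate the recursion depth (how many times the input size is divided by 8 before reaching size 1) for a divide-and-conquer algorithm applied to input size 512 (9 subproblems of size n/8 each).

For divide and conquer with division factor 8:

Problem sizes at each level:
Level 0: 512
Level 1: 64
Level 2: 8
Level 3: 1

The root is level 0 and the size-1 base case is level 3 (the tree spans levels 0 through 3, i.e. 4 levels counting the root), so the depth is the number of divisions: log_8(512) = 3

The recursion tree depth is log_8(512) = 3. At each level, the problem size is divided by 8, so it takes 3 divisions to reduce to a base case of size 1. The algorithm makes 9 recursive calls at each level.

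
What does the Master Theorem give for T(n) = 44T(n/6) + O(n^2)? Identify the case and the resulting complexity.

Master Theorem for T(n) = 44T(n/6) + O(n^2):

a = 44, b = 6, c = 2
log_b(a) = log_6(44) = 2.1120

Case 1: c = 2 < log_6(44) = 2.1120
T(n) = O(n^(log_6 44))

For T(n) = 44T(n/6) + O(n^2): log_6(44) = 2.1120. This is Case 1 of the Master Theorem (c < log_b(a), work dominated by leaves), giving O(n^(log_6 44)).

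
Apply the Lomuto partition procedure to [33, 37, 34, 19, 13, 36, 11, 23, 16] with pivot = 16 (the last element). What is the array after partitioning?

Lomuto partition with pivot = 16:

Initial array: [33, 37, 34, 19, 13, 36, 11, 23, 16]

arr[0]=33 > 16: no swap
arr[1]=37 > 16: no swap
arr[2]=34 > 16: no swap
arr[3]=19 > 16: no swap
arr[4]=13 <= 16: swap with position 0, array becomes [13, 37, 34, 19, 33, 36, 11, 23, 16]
arr[5]=36 > 16: no swap
arr[6]=11 <= 16: swap with position 1, array becomes [13, 11, 34, 19, 33, 36, 37, 23, 16]
arr[7]=23 > 16: no swap

Place pivot at position 2: [13, 11, 16, 19, 33, 36, 37, 23, 34]
Pivot position: 2

After partitioning with pivot 16, the array becomes [13, 11, 16, 19, 33, 36, 37, 23, 34]. The pivot is placed at index 2. All elements to the left of the pivot are <= 16, and all elements to the right are > 16.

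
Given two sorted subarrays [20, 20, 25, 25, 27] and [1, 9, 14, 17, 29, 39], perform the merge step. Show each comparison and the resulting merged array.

Merging process:

Compare 20 vs 1: take 1 from right. Merged: [1]
Compare 20 vs 9: take 9 from right. Merged: [1, 9]
Compare 20 vs 14: take 14 from right. Merged: [1, 9, 14]
Compare 20 vs 17: take 17 from right. Merged: [1, 9, 14, 17]
Compare 20 vs 29: take 20 from left. Merged: [1, 9, 14, 17, 20]
Compare 20 vs 29: take 20 from left. Merged: [1, 9, 14, 17, 20, 20]
Compare 25 vs 29: take 25 from left. Merged: [1, 9, 14, 17, 20, 20, 25]
Compare 25 vs 29: take 25 from left. Merged: [1, 9, 14, 17, 20, 20, 25, 25]
Compare 27 vs 29: take 27 from left. Merged: [1, 9, 14, 17, 20, 20, 25, 25, 27]
Append remaining from right: [29, 39]. Merged: [1, 9, 14, 17, 20, 20, 25, 25, 27, 29, 39]

Final merged array: [1, 9, 14, 17, 20, 20, 25, 25, 27, 29, 39]
Total comparisons: 9

The merged array is [1, 9, 14, 17, 20, 20, 25, 25, 27, 29, 39], requiring 9 comparisons. The merge step runs in O(n) time where n is the total number of elements.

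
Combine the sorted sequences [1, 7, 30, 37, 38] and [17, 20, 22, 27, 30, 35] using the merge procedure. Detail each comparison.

Merging process:

Compare 1 vs 17: take 1 from left. Merged: [1]
Compare 7 vs 17: take 7 from left. Merged: [1, 7]
Compare 30 vs 17: take 17 from right. Merged: [1, 7, 17]
Compare 30 vs 20: take 20 from right. Merged: [1, 7, 17, 20]
Compare 30 vs 22: take 22 from right. Merged: [1, 7, 17, 20, 22]
Compare 30 vs 27: take 27 from right. Merged: [1, 7, 17, 20, 22, 27]
Compare 30 vs 30: take 30 from left. Merged: [1, 7, 17, 20, 22, 27, 30]
Compare 37 vs 30: take 30 from right. Merged: [1, 7, 17, 20, 22, 27, 30, 30]
Compare 37 vs 35: take 35 from right. Merged: [1, 7, 17, 20, 22, 27, 30, 30, 35]
Append remaining from left: [37, 38]. Merged: [1, 7, 17, 20, 22, 27, 30, 30, 35, 37, 38]

Final merged array: [1, 7, 17, 20, 22, 27, 30, 30, 35, 37, 38]
Total comparisons: 9

The merged array is [1, 7, 17, 20, 22, 27, 30, 30, 35, 37, 38], requiring 9 comparisons. The merge step runs in O(n) time where n is the total number of elements.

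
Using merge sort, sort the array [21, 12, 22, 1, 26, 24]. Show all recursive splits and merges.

Merge sort trace:

Split: [21, 12, 22, 1, 26, 24] -> [21, 12, 22] and [1, 26, 24]
  Split: [21, 12, 22] -> [21] and [12, 22]
    Split: [12, 22] -> [12] and [22]
    Merge: [12] + [22] -> [12, 22]
  Merge: [21] + [12, 22] -> [12, 21, 22]
  Split: [1, 26, 24] -> [1] and [26, 24]
    Split: [26, 24] -> [26] and [24]
    Merge: [26] + [24] -> [24, 26]
  Merge: [1] + [24, 26] -> [1, 24, 26]
Merge: [12, 21, 22] + [1, 24, 26] -> [1, 12, 21, 22, 24, 26]

Final sorted array: [1, 12, 21, 22, 24, 26]

The merge sort proceeds by recursively splitting the array and merging sorted halves.
After all merges, the sorted array is [1, 12, 21, 22, 24, 26].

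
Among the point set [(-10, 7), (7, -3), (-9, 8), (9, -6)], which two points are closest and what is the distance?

Computing all pairwise distances among 4 points:

d((-10, 7), (7, -3)) = 19.7231
d((-10, 7), (-9, 8)) = 1.4142 <-- minimum
d((-10, 7), (9, -6)) = 23.0217
d((7, -3), (-9, 8)) = 19.4165
d((7, -3), (9, -6)) = 3.6056
d((-9, 8), (9, -6)) = 22.8035

Closest pair: (-10, 7) and (-9, 8) with distance 1.4142

The closest pair is (-10, 7) and (-9, 8) with Euclidean distance 1.4142. For 4 points, brute-force pairwise comparison is shown above. For large n, the divide-and-conquer algorithm (sort by x, recurse on halves, check the dividing strip) achieves O(n log n).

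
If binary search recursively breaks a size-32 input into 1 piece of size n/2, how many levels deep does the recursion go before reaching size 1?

For divide and conquer with division factor 2:

Problem sizes at each level:
Level 0: 32
Level 1: 16
Level 2: 8
Level 3: 4
Level 4: 2
Level 5: 1

The root is level 0 and the size-1 base case is level 5 (the tree spans levels 0 through 5, i.e. 6 levels counting the root), so the depth is the number of divisions: log_2(32) = 5

The recursion tree depth is log_2(32) = 5. At each level, the problem size is divided by 2, so it takes 5 divisions to reduce to a base case of size 1. The algorithm makes 1 recursive call at each level.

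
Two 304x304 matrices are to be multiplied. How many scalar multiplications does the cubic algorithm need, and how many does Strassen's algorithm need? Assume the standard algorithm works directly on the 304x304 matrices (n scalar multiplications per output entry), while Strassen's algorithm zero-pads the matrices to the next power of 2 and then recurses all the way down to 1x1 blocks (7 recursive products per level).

Matrix multiplication for 304x304 matrices:

Strassen's algorithm requires power-of-2 dimensions. Pad 304x304 to 512x512 (next power of 2).

Standard algorithm: 304^3 = 28094464 multiplications
Strassen's algorithm: 7^(log2(512)) = 7^9 = 40353607 multiplications
Difference: 28094464 - 40353607 = -12259143 (Strassen uses MORE here due to padding overhead — for small or just-over-power-of-2 n, padding can outweigh the per-level savings)

Standard: 28094464 multiplications (304^3). Strassen: 40353607 multiplications (7^9, after padding to 512x512). Strassen reduces 8 recursive multiplications to 7 at each level.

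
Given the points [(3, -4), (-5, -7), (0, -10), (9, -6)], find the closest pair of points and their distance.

Computing all pairwise distances among 4 points:

d((3, -4), (-5, -7)) = 8.544
d((3, -4), (0, -10)) = 6.7082
d((3, -4), (9, -6)) = 6.3246
d((-5, -7), (0, -10)) = 5.831 <-- minimum
d((-5, -7), (9, -6)) = 14.0357
d((0, -10), (9, -6)) = 9.8489

Closest pair: (-5, -7) and (0, -10) with distance 5.831

The closest pair is (-5, -7) and (0, -10) with Euclidean distance 5.831. For 4 points, brute-force pairwise comparison is shown above. For large n, the divide-and-conquer algorithm (sort by x, recurse on halves, check the dividing strip) achieves O(n log n).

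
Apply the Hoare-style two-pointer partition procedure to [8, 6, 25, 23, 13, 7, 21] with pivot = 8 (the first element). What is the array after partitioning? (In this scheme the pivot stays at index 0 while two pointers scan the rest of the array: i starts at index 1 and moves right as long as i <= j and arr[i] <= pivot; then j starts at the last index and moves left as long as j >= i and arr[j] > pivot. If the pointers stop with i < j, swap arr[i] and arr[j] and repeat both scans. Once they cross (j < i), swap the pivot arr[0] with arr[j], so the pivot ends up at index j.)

Hoare-style two-pointer partition with pivot = 8:

Initial array: [8, 6, 25, 23, 13, 7, 21]

Pointers start at i = 1, j = 6.
i stops at index 2 (arr[2]=25 > 8), j stops at index 5 (arr[5]=7 <= 8): swap arr[2] and arr[5], array becomes [8, 6, 7, 23, 13, 25, 21]
i ends at 3, j ends at 2: the pointers have crossed (j < i), so scanning stops.

Swap pivot arr[0] with arr[2] to place pivot at position 2: [7, 6, 8, 23, 13, 25, 21]
Pivot position: 2

After partitioning with pivot 8, the array becomes [7, 6, 8, 23, 13, 25, 21]. The pivot is placed at index 2. All elements to the left of the pivot are <= 8, and all elements to the right are > 8.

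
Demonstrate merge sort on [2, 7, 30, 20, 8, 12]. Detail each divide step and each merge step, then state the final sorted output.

Merge sort trace:

Split: [2, 7, 30, 20, 8, 12] -> [2, 7, 30] and [20, 8, 12]
  Split: [2, 7, 30] -> [2] and [7, 30]
    Split: [7, 30] -> [7] and [30]
    Merge: [7] + [30] -> [7, 30]
  Merge: [2] + [7, 30] -> [2, 7, 30]
  Split: [20, 8, 12] -> [20] and [8, 12]
    Split: [8, 12] -> [8] and [12]
    Merge: [8] + [12] -> [8, 12]
  Merge: [20] + [8, 12] -> [8, 12, 20]
Merge: [2, 7, 30] + [8, 12, 20] -> [2, 7, 8, 12, 20, 30]

Final sorted array: [2, 7, 8, 12, 20, 30]

The merge sort proceeds by recursively splitting the array and merging sorted halves.
After all merges, the sorted array is [2, 7, 8, 12, 20, 30].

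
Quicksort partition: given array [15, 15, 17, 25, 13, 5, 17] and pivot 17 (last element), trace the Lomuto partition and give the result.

Lomuto partition with pivot = 17:

Initial array: [15, 15, 17, 25, 13, 5, 17]

arr[0]=15 <= 17: swap with position 0, array becomes [15, 15, 17, 25, 13, 5, 17]
arr[1]=15 <= 17: swap with position 1, array becomes [15, 15, 17, 25, 13, 5, 17]
arr[2]=17 <= 17: swap with position 2, array becomes [15, 15, 17, 25, 13, 5, 17]
arr[3]=25 > 17: no swap
arr[4]=13 <= 17: swap with position 3, array becomes [15, 15, 17, 13, 25, 5, 17]
arr[5]=5 <= 17: swap with position 4, array becomes [15, 15, 17, 13, 5, 25, 17]

Place pivot at position 5: [15, 15, 17, 13, 5, 17, 25]
Pivot position: 5

After partitioning with pivot 17, the array becomes [15, 15, 17, 13, 5, 17, 25]. The pivot is placed at index 5. All elements to the left of the pivot are <= 17, and all elements to the right are > 17.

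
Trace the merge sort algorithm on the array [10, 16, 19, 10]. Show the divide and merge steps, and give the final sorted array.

Merge sort trace:

Split: [10, 16, 19, 10] -> [10, 16] and [19, 10]
  Split: [10, 16] -> [10] and [16]
  Merge: [10] + [16] -> [10, 16]
  Split: [19, 10] -> [19] and [10]
  Merge: [19] + [10] -> [10, 19]
Merge: [10, 16] + [10, 19] -> [10, 10, 16, 19]

Final sorted array: [10, 10, 16, 19]

The merge sort proceeds by recursively splitting the array and merging sorted halves.
After all merges, the sorted array is [10, 10, 16, 19].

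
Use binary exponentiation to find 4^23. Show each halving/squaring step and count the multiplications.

Computing 4^23 by squaring (build up from 4^1; each line after the first costs one multiplication):

4^1 = 4
4^2 = (4^1)^2 = 4^2 = 16
4^4 = (4^2)^2 = 16^2 = 256
4^5 = 4 * 4^4 = 4 * 256 = 1024
4^10 = (4^5)^2 = 1024^2 = 1048576
4^11 = 4 * 4^10 = 4 * 1048576 = 4194304
4^22 = (4^11)^2 = 4194304^2 = 17592186044416
4^23 = 4 * 4^22 = 4 * 17592186044416 = 70368744177664

Result: 70368744177664
Multiplications needed: 7 (7 lines after 4^1)

4^23 = 70368744177664. Using exponentiation by squaring, this requires 7 multiplications. The key idea: if the exponent is even, square the half-power; if odd, multiply by the base once.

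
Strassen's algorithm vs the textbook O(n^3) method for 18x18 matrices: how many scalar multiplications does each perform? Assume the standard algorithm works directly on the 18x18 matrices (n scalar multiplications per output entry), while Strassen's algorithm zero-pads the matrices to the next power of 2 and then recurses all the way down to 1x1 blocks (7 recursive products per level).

Matrix multiplication for 18x18 matrices:

Strassen's algorithm requires power-of-2 dimensions. Pad 18x18 to 32x32 (next power of 2).

Standard algorithm: 18^3 = 5832 multiplications
Strassen's algorithm: 7^(log2(32)) = 7^5 = 16807 multiplications
Difference: 5832 - 16807 = -10975 (Strassen uses MORE here due to padding overhead — for small or just-over-power-of-2 n, padding can outweigh the per-level savings)

Standard: 5832 multiplications (18^3). Strassen: 16807 multiplications (7^5, after padding to 32x32). Strassen reduces 8 recursive multiplications to 7 at each level.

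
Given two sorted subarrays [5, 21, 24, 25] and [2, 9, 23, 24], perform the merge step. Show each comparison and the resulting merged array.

Merging process:

Compare 5 vs 2: take 2 from right. Merged: [2]
Compare 5 vs 9: take 5 from left. Merged: [2, 5]
Compare 21 vs 9: take 9 from right. Merged: [2, 5, 9]
Compare 21 vs 23: take 21 from left. Merged: [2, 5, 9, 21]
Compare 24 vs 23: take 23 from right. Merged: [2, 5, 9, 21, 23]
Compare 24 vs 24: take 24 from left. Merged: [2, 5, 9, 21, 23, 24]
Compare 25 vs 24: take 24 from right. Merged: [2, 5, 9, 21, 23, 24, 24]
Append remaining from left: [25]. Merged: [2, 5, 9, 21, 23, 24, 24, 25]

Final merged array: [2, 5, 9, 21, 23, 24, 24, 25]
Total comparisons: 7

The merged array is [2, 5, 9, 21, 23, 24, 24, 25], requiring 7 comparisons. The merge step runs in O(n) time where n is the total number of elements.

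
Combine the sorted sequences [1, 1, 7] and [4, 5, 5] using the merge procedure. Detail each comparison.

Merging process:

Compare 1 vs 4: take 1 from left. Merged: [1]
Compare 1 vs 4: take 1 from left. Merged: [1, 1]
Compare 7 vs 4: take 4 from right. Merged: [1, 1, 4]
Compare 7 vs 5: take 5 from right. Merged: [1, 1, 4, 5]
Compare 7 vs 5: take 5 from right. Merged: [1, 1, 4, 5, 5]
Append remaining from left: [7]. Merged: [1, 1, 4, 5, 5, 7]

Final merged array: [1, 1, 4, 5, 5, 7]
Total comparisons: 5

The merged array is [1, 1, 4, 5, 5, 7], requiring 5 comparisons. The merge step runs in O(n) time where n is the total number of elements.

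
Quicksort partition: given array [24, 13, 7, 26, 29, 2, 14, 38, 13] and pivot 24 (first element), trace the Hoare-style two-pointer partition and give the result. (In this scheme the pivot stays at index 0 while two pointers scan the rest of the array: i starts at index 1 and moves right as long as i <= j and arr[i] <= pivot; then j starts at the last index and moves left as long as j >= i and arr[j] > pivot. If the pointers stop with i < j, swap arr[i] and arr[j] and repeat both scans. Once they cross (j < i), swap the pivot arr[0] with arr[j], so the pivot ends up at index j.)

Hoare-style two-pointer partition with pivot = 24:

Initial array: [24, 13, 7, 26, 29, 2, 14, 38, 13]

Pointers start at i = 1, j = 8.
i stops at index 3 (arr[3]=26 > 24), j stops at index 8 (arr[8]=13 <= 24): swap arr[3] and arr[8], array becomes [24, 13, 7, 13, 29, 2, 14, 38, 26]
i stops at index 4 (arr[4]=29 > 24), j stops at index 6 (arr[6]=14 <= 24): swap arr[4] and arr[6], array becomes [24, 13, 7, 13, 14, 2, 29, 38, 26]
i ends at 6, j ends at 5: the pointers have crossed (j < i), so scanning stops.

Swap pivot arr[0] with arr[5] to place pivot at position 5: [2, 13, 7, 13, 14, 24, 29, 38, 26]
Pivot position: 5

After partitioning with pivot 24, the array becomes [2, 13, 7, 13, 14, 24, 29, 38, 26]. The pivot is placed at index 5. All elements to the left of the pivot are <= 24, and all elements to the right are > 24.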